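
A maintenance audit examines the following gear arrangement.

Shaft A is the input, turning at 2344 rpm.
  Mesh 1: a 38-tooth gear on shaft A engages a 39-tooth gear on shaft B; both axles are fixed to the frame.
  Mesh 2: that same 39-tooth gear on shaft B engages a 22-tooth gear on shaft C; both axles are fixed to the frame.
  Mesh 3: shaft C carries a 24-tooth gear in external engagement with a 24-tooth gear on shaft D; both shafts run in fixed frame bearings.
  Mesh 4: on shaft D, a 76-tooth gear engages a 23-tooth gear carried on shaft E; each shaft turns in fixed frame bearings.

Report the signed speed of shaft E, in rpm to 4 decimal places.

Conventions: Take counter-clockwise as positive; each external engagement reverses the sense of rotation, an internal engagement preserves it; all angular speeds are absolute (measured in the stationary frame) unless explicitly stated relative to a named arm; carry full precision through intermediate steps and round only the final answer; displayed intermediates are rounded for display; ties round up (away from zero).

+13378.4032 rpm

4-mesh fixed-axis compound train (all bearings frame-fixed)
mesh 1 [38T→39T]: ω = 2344.0000×38/39 = 2283.8974 rpm, sense flips to −
mesh 2 [39T→22T]: ω = 2283.8974×39/22 = 4048.7273 rpm, sense flips to +
mesh 3 [24T→24T]: ω = 4048.7273×24/24 = 4048.7273 rpm, sense flips to −
mesh 4 [76T→23T]: ω = 4048.7273×76/23 = 13378.4032 rpm, sense flips to +
signed output speed = +13378.4032 rpm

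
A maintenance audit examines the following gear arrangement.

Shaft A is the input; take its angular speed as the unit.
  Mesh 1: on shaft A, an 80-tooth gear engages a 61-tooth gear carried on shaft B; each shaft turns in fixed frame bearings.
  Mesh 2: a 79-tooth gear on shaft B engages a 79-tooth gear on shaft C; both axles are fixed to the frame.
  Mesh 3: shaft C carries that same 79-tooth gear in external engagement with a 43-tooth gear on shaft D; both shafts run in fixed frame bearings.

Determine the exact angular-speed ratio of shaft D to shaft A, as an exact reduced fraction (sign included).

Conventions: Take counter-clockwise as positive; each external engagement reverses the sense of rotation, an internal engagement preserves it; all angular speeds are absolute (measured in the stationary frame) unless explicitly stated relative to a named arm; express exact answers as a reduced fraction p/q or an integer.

-6320/2623

class = fixed-axis compound train [3 meshes; 3 ratios multiply, 3 sense flips]
mesh 1 [80T→61T]: running ratio 80/61, sense −
mesh 2 [79T→79T]: running ratio 80/61, sense +
mesh 3 [79T→43T]: running ratio 6320/2623, sense −
ω_out/ω_in = -6320/2623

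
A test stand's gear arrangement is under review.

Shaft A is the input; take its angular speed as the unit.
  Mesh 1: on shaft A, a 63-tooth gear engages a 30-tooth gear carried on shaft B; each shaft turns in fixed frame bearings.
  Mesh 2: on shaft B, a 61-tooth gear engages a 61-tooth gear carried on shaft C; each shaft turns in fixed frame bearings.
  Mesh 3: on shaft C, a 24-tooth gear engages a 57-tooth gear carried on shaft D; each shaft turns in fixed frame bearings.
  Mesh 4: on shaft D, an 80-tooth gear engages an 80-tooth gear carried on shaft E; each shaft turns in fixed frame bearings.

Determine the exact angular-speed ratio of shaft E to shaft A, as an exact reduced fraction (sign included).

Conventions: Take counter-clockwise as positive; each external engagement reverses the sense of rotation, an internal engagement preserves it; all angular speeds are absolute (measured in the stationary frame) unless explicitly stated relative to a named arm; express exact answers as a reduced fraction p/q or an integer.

84/95

class = fixed-axis compound train [4 meshes; 4 ratios multiply, 4 sense flips]
mesh 1 [63T→30T]: running ratio 21/10, sense −
mesh 2 [61T→61T]: running ratio 21/10, sense +
mesh 3 [24T→57T]: running ratio 84/95, sense −
mesh 4 [80T→80T]: running ratio 84/95, sense +
ω_out/ω_in = 84/95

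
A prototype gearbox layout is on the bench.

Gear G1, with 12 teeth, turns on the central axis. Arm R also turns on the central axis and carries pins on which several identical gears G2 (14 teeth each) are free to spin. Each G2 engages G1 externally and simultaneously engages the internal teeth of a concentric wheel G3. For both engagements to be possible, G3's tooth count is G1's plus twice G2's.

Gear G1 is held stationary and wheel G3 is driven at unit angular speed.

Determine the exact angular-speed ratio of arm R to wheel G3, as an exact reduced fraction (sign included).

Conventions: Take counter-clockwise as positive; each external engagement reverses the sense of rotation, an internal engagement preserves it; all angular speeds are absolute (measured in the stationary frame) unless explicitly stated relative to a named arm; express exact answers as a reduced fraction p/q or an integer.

10/13

class = planetary set [G3 = 12+2·14 = 40; Willis about the carrier]
ring teeth: 12 + 2·14 = 40
12(ω_sun−ω_arm) = −40(ω_ring−ω_arm),  ω_sun = 0, ω_ring = 1
12(0−ω_arm) = −40(1−ω_arm)  ⇒  52·ω_arm = 40  ⇒  ω_arm = 10/13
ω_out/ω_in = 10/13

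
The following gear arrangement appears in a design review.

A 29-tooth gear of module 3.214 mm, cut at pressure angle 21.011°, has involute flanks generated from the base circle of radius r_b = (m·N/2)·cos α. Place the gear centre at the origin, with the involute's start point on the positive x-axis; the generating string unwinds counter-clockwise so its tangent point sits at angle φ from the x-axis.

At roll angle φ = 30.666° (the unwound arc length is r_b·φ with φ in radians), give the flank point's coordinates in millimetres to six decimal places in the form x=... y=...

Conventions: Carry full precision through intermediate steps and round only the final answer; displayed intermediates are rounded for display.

recognized (one wheel, involute flank): single-mesh tooth geometry, m = 3.214, N = 29
pitch radius r_p = m·N/2 = 3.214·29/2 = 46.603000
base radius r_b = r_p·cos α = 46.603000·cos 21.011° = 43.504441
roll angle φ = 30.666° = 0.53522267 rad
x = r_b·(cos φ + φ·sin φ) = 49.296452
y = r_b·(sin φ − φ·cos φ) = 2.160347

x=49.296452 y=2.160347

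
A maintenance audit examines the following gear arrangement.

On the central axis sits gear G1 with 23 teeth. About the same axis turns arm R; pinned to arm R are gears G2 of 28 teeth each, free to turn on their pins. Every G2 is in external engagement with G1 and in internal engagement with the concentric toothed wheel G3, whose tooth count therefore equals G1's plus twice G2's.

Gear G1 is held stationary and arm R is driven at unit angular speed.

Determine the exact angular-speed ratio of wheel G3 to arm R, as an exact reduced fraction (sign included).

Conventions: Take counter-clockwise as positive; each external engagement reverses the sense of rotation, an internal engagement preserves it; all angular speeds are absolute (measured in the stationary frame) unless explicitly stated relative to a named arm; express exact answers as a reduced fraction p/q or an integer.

planetary set (23T centre, 28T on arm, 79T internal) — Willis relation
ring teeth: 23 + 2·28 = 79
23(ω_sun−ω_arm) = −79(ω_ring−ω_arm),  ω_sun = 0, ω_arm = 1
ω_ring = 1 − (23/79)(0−1) = 102/79
ω_out/ω_in = 102/79

102/79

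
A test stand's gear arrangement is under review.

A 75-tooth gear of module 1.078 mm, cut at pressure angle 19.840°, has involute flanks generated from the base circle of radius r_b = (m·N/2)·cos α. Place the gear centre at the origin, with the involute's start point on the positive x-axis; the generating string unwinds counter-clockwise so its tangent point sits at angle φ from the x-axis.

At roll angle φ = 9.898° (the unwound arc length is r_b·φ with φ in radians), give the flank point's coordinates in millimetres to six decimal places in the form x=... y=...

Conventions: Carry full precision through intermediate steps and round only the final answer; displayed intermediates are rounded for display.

topology: single-mesh involute geometry — m = 1.078, N = 75
pitch radius r_p = m·N/2 = 1.078·75/2 = 40.425000
base radius r_b = r_p·cos α = 40.425000·cos 19.840° = 38.025536
roll angle φ = 9.898° = 0.17275269 rad
x = r_b·(cos φ + φ·sin φ) = 38.588717
y = r_b·(sin φ − φ·cos φ) = 0.065153

x=38.588717 y=0.065153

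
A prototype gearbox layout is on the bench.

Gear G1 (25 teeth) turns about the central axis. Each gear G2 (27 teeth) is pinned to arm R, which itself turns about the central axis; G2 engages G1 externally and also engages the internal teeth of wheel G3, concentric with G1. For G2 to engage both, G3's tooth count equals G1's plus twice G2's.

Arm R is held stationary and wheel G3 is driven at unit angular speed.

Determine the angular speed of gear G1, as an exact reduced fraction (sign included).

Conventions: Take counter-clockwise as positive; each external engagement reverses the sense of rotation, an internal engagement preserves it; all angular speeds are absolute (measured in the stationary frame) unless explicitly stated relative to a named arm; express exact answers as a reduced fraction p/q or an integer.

-79/25

class = planetary set [G3 = 25+2·27 = 79; Willis about the carrier]
ring teeth: 25 + 2·27 = 79
25(ω_sun−ω_arm) = −79(ω_ring−ω_arm),  ω_arm = 0, ω_ring = 1
ω_sun = 0 − (79/25)(1−0) = -79/25
exact speed ratio = -79/25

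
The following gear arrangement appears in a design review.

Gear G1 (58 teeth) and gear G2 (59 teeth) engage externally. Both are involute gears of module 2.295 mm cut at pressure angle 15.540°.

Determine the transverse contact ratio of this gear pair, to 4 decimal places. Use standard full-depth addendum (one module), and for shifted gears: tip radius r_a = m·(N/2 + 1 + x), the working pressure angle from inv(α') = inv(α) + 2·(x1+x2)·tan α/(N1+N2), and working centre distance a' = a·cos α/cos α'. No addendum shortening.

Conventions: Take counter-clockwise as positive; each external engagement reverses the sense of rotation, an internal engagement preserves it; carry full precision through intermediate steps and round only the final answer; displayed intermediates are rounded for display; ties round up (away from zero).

recognized (one external pair, fixed centres): single-mesh tooth geometry, m = 2.295, N1 = 58, N2 = 59
base radii: r_b1 = 64.121992, r_b2 = 65.227544
tip radii: r_a1 = 68.850000, r_a2 = 69.997500
no profile shift: α' = α, a' = a
action lengths: √(r_a1²−r_b1²) = 25.073744, √(r_a2²−r_b2²) = 25.397196
base pitch p_b = π·m·cos α = 6.946386
CR = (25.073744 + 25.397196 − 134.257500·sin 15.54000°)/6.946386 = 2.087686
contact ratio ≈ 2.0877

2.0877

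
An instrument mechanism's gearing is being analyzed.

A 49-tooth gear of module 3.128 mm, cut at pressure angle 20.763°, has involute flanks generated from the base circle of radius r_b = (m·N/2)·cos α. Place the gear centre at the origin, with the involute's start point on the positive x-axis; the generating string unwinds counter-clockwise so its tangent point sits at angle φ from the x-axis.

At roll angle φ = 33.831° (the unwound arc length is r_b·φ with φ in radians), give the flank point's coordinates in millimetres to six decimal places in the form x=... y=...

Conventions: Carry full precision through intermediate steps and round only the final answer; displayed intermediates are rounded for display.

x=83.082744 y=4.747965

single-mesh involute tooth geometry (49T wheel at module 3.128)
pitch radius r_p = m·N/2 = 3.128·49/2 = 76.636000
base radius r_b = r_p·cos α = 76.636000·cos 20.763° = 71.658860
roll angle φ = 33.831° = 0.59046234 rad
x = r_b·(cos φ + φ·sin φ) = 83.082744
y = r_b·(sin φ − φ·cos φ) = 4.747965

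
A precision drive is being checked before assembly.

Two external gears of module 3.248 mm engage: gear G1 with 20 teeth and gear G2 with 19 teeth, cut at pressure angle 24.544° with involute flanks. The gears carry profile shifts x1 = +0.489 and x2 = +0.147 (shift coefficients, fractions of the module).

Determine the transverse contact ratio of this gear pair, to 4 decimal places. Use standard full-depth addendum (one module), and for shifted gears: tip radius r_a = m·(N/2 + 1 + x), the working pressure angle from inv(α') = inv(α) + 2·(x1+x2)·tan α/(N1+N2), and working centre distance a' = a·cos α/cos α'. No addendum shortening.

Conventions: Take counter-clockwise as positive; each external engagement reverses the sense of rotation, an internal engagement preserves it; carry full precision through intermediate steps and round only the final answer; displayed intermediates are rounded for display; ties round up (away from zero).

class = single-mesh tooth geometry [involute pair 20T × 19T, m = 3.248]
base radii: r_b1 = 29.545190, r_b2 = 28.067930
tip radii: r_a1 = 37.316272, r_a2 = 34.581456
inv(α') = inv(24.544°) + 2·(+0.489+0.147)·tan α/(20+19) = 0.04317435  ⇒  α' = 28.03180°
a' = a·cos α / cos α' = 63.3360·cos 24.544°/cos 28.03180° = 65.270165
action lengths: √(r_a1²−r_b1²) = 22.794427, √(r_a2²−r_b2²) = 20.200703
base pitch p_b = π·m·cos α = 9.281895
CR = (22.794427 + 20.200703 − 65.270165·sin 28.03180°)/9.281895 = 1.327387
contact ratio ≈ 1.3274

1.3274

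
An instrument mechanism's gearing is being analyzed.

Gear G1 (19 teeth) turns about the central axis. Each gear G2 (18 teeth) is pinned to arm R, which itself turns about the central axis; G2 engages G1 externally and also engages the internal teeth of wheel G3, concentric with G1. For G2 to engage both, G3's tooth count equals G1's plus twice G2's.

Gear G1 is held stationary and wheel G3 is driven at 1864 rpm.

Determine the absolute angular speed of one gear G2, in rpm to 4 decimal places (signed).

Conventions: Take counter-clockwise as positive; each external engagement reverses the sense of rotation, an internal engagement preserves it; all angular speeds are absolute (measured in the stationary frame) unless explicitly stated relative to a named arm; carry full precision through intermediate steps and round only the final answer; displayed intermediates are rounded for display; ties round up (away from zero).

class = planetary set [G3 = 19+2·18 = 55; Willis about the carrier]
normalise by the input: solve with ω_ring = 1, then scale by 1864 rpm
ring teeth: 19 + 2·18 = 55
19(ω_sun−ω_arm) = −55(ω_ring−ω_arm),  ω_sun = 0, ω_ring = 1
19(0−ω_arm) = −55(1−ω_arm)  ⇒  74·ω_arm = 55  ⇒  ω_arm = 55/74
sun–planet mesh: 19·(0−55/74) = −18·(ω_p−ω_arm)  ⇒  ω_p−ω_arm = 1045/1332
ω_p = 55/74 + 1045/1332 = 55/36
scale: ω_p = 55/36 × 1864 rpm = +2847.7778 rpm

+2847.7778 rpm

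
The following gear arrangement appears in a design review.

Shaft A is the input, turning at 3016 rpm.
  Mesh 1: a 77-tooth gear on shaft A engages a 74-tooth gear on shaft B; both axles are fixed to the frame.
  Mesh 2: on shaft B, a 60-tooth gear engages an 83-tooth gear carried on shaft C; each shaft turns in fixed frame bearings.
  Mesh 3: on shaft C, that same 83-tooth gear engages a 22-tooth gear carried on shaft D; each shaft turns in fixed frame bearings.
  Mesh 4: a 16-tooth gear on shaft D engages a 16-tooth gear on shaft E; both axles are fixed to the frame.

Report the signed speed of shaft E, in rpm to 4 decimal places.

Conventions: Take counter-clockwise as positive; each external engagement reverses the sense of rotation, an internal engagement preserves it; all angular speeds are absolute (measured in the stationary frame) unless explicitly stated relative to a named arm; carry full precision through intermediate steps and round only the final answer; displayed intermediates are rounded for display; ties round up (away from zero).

recognized (5 fixed axles, 4 meshes): fixed-axis compound train
mesh 1 [77T→74T]: ω = 3016.0000×77/74 = 3138.2703 rpm, sense flips to −
mesh 2 [60T→83T]: ω = 3138.2703×60/83 = 2268.6291 rpm, sense flips to +
mesh 3 [83T→22T]: ω = 2268.6291×83/22 = 8558.9189 rpm, sense flips to −
mesh 4 [16T→16T]: ω = 8558.9189×16/16 = 8558.9189 rpm, sense flips to +
signed output speed = +8558.9189 rpm

+8558.9189 rpm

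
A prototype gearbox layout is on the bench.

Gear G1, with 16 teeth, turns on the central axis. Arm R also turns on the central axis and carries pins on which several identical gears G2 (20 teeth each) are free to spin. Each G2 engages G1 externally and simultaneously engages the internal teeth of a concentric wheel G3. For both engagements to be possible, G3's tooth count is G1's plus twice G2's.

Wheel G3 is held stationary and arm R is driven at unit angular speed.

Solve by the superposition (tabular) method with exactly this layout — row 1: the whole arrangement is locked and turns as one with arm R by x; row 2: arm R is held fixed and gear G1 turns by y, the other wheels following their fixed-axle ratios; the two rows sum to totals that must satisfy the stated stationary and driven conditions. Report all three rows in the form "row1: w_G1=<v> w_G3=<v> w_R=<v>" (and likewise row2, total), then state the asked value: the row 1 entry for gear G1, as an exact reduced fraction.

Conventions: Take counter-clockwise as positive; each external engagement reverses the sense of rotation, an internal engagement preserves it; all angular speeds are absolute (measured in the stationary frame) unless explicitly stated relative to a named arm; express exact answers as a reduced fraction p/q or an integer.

row1: w_G1=1 w_G3=1 w_R=1
row2: w_G1=7/2 w_G3=-1 w_R=0
total: w_G1=9/2 w_G3=0 w_R=1
asked value: 1

planetary set (16T centre, 20T on arm, 56T internal) — Willis relation
row 1 — lock + rotate with arm: ω_sun = ω_ring = ω_arm = x
superposition row 2 [arm held]: sun y, ring −(16/56)·y, arm 0
boundary: total ω_ring = x − (16/56)·y = 0 and total ω_arm = x = 1  ⇒  y = 7/2, x = 1
row 2 ring = −(16/56)·7/2 = -1
totals (row 1 + row 2): sun 1 + 7/2 = 9/2, ring 1 + (-1) = 0, arm 1 + 0 = 1
asked cell (row1, sun) = 1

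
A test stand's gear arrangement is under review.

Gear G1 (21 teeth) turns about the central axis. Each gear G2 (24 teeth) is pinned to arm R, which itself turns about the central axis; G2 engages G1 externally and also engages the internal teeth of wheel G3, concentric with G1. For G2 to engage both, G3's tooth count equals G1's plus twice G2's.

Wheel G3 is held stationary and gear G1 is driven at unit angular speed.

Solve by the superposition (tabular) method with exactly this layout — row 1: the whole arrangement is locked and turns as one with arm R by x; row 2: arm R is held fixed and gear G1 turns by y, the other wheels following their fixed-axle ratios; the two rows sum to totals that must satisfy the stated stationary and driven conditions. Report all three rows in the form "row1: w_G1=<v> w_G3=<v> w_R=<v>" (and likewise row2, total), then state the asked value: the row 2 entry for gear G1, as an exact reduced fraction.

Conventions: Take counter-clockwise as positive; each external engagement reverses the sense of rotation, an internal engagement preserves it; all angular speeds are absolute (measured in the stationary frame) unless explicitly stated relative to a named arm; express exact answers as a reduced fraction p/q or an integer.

row1: w_G1=7/30 w_G3=7/30 w_R=7/30
row2: w_G1=23/30 w_G3=-7/30 w_R=0
total: w_G1=1 w_G3=0 w_R=7/30
asked value: 23/30

topology: planetary set — G1 21T / G2 24T / G3 69T, arm = carrier (Willis)
superposition row 1 [locked train]: every member turns x
superposition row 2 [arm held]: sun y, ring −(21/69)·y, arm 0
boundary: total ω_ring = x − (21/69)·y = 0 and total ω_sun = x + y = 1  ⇒  y = 23/30, x = 7/30
row 2 ring = −(21/69)·23/30 = -7/30
totals (row 1 + row 2): sun 7/30 + 23/30 = 1, ring 7/30 + (-7/30) = 0, arm 7/30 + 0 = 7/30
asked cell (row2, sun) = 23/30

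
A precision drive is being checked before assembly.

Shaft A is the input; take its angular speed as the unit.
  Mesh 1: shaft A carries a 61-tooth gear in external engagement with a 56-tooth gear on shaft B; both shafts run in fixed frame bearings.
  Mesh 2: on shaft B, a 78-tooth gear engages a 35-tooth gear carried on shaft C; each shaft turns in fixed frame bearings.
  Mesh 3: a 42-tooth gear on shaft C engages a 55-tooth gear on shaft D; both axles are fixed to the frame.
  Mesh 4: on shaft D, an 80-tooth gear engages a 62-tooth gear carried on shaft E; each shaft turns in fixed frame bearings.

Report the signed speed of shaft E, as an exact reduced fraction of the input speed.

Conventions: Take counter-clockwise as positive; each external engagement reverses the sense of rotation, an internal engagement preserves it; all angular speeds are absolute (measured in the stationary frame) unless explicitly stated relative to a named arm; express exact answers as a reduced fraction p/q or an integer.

28548/11935

4-mesh fixed-axis compound train (all bearings frame-fixed)
mesh 1 [61T→56T]: |ω|/ω_in = 1×61/56 = 61/56, sense flips to −
mesh 2 [78T→35T]: |ω|/ω_in = (61/56)×78/35 = 2379/980, sense flips to +
mesh 3 [42T→55T]: |ω|/ω_in = (2379/980)×42/55 = 7137/3850, sense flips to −
mesh 4 [80T→62T]: |ω|/ω_in = (7137/3850)×80/62 = 28548/11935, sense flips to +
signed output speed (× input speed) = 28548/11935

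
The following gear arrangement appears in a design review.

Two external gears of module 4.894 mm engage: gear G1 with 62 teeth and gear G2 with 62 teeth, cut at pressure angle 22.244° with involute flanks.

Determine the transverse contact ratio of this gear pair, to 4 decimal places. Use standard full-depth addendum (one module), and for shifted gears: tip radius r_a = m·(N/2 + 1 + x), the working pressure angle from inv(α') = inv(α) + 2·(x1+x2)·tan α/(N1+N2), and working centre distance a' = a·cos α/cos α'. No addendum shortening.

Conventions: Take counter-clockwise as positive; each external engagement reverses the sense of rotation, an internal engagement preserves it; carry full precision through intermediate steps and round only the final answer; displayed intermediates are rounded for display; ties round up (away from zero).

class = single-mesh tooth geometry [involute pair 62T × 62T, m = 4.894]
base radii: r_b1 = 140.423467, r_b2 = 140.423467
tip radii: r_a1 = 156.608000, r_a2 = 156.608000
no profile shift: α' = α, a' = a
action lengths: √(r_a1²−r_b1²) = 69.334808, √(r_a2²−r_b2²) = 69.334808
base pitch p_b = π·m·cos α = 14.230753
CR = (69.334808 + 69.334808 − 303.428000·sin 22.24400°)/14.230753 = 1.672886
contact ratio ≈ 1.6729

1.6729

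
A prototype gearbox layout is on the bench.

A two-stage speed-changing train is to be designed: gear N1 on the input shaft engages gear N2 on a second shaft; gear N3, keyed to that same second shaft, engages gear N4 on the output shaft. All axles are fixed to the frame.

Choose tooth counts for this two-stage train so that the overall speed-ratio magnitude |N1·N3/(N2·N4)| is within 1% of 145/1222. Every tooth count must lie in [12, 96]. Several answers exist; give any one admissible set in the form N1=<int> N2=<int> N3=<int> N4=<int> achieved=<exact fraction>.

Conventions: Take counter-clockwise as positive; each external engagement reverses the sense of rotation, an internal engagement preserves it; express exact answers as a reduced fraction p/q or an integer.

N1=15 N2=39 N3=29 N4=94 achieved=145/1222

design class (target 145/1222): fixed-axis compound train
target = 145/1222 in lowest terms: an exact hit needs N1·N3 = k·145 and N2·N4 = k·1222 for one integer k, every count in [12, 96]; additionally prefer no 1:1 stage (N1 ≠ N2, N3 ≠ N4)
k = 1…2: no 1:1-free in-range split of k·145 and k·1222 into factor pairs; take k = 3
k = 3: N1·N3 = 435 = 15·29, N2·N4 = 3666 = 39·94
achieved = 15·29/(39·94) = 145/1222; |achieved − target| = 0 ≤ 29/24440 ✓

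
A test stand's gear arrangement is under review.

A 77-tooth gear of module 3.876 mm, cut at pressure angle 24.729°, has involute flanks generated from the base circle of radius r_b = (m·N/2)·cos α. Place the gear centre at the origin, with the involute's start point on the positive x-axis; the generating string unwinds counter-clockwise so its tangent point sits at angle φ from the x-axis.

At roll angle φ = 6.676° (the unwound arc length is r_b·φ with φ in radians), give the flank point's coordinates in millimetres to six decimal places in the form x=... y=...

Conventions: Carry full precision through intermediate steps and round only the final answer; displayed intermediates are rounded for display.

class = single-mesh tooth geometry [base-circle involute, m = 3.876, 77T]
pitch radius r_p = m·N/2 = 3.876·77/2 = 149.226000
base radius r_b = r_p·cos α = 149.226000·cos 24.729° = 135.541462
roll angle φ = 6.676° = 0.11651818 rad
x = r_b·(cos φ + φ·sin φ) = 136.458430
y = r_b·(sin φ − φ·cos φ) = 0.071374

x=136.458430 y=0.071374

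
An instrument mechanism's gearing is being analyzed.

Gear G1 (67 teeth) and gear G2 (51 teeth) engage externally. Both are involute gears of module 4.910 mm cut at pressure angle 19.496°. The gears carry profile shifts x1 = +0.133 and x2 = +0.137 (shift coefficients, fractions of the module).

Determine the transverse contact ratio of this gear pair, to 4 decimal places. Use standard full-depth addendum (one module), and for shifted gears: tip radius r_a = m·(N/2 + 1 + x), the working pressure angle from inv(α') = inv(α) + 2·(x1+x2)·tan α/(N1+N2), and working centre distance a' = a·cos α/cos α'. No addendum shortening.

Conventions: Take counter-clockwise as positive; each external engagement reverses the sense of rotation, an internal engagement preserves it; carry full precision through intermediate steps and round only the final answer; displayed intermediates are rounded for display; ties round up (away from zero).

1.7639

topology: single-mesh involute geometry — m = 4.910, 67T/51T pair
base radii: r_b1 = 155.054218, r_b2 = 118.026345
tip radii: r_a1 = 170.048030, r_a2 = 130.787670
inv(α') = inv(19.496°) + 2·(+0.133+0.137)·tan α/(67+51) = 0.01539080  ⇒  α' = 20.20802°
a' = a·cos α / cos α' = 289.6900·cos 19.496°/cos 20.20802° = 290.992706
action lengths: √(r_a1²−r_b1²) = 69.817776, √(r_a2²−r_b2²) = 56.348881
base pitch p_b = π·m·cos α = 14.540812
CR = (69.817776 + 56.348881 − 290.992706·sin 20.20802°)/14.540812 = 1.763945
contact ratio ≈ 1.7639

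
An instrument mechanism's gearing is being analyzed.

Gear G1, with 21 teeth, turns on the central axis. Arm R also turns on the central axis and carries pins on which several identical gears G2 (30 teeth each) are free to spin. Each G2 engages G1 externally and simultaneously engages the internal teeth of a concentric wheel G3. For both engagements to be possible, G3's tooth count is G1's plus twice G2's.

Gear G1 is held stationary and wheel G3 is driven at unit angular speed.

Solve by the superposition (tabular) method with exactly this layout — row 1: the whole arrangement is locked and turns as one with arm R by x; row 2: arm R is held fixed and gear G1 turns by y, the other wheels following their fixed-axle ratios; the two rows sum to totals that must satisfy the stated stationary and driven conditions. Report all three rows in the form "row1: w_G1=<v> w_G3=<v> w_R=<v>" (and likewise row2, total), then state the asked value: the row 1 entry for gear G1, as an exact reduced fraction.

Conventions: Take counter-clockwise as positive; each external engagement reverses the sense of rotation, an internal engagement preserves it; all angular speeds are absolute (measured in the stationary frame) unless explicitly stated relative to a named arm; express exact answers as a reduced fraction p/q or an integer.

row1: w_G1=27/34 w_G3=27/34 w_R=27/34
row2: w_G1=-27/34 w_G3=7/34 w_R=0
total: w_G1=0 w_G3=1 w_R=27/34
asked value: 27/34

topology: planetary set — G1 21T / G2 30T / G3 81T, arm = carrier (Willis)
row 1 — lock + rotate with arm: ω_sun = ω_ring = ω_arm = x
row 2: sun turns y, ring = −(21/81)·y, arm 0
boundary: total ω_sun = x + y = 0 and total ω_ring = x − (21/81)·y = 1  ⇒  y = -27/34, x = 27/34
row 2 ring = −(21/81)·(-27/34) = 7/34
totals (row 1 + row 2): sun 27/34 + (-27/34) = 0, ring 27/34 + 7/34 = 1, arm 27/34 + 0 = 27/34
asked cell (row1, sun) = 27/34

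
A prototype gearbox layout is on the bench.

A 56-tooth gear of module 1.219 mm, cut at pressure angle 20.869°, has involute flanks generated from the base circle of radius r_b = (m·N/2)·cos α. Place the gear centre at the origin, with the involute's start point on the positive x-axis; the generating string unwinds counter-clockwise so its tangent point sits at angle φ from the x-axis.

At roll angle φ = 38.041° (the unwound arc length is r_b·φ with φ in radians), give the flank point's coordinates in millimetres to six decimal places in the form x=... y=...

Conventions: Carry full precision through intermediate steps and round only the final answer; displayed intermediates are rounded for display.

single-mesh involute tooth geometry (56T wheel at module 1.219)
pitch radius r_p = m·N/2 = 1.219·56/2 = 34.132000
base radius r_b = r_p·cos α = 34.132000·cos 20.869° = 31.892850
roll angle φ = 38.041° = 0.66394070 rad
x = r_b·(cos φ + φ·sin φ) = 38.166397
y = r_b·(sin φ − φ·cos φ) = 2.976414

x=38.166397 y=2.976414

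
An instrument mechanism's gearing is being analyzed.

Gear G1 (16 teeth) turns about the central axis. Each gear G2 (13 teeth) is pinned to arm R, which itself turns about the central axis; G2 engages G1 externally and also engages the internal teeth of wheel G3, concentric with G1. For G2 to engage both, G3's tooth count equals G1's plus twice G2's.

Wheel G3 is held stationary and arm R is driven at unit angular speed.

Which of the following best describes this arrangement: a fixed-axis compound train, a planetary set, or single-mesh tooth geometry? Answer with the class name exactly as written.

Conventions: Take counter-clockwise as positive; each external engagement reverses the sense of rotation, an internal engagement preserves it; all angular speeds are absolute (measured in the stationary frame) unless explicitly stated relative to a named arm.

recognized (axles ride arm R): planetary set, 16/13/42 teeth
classification: planetary set

planetary set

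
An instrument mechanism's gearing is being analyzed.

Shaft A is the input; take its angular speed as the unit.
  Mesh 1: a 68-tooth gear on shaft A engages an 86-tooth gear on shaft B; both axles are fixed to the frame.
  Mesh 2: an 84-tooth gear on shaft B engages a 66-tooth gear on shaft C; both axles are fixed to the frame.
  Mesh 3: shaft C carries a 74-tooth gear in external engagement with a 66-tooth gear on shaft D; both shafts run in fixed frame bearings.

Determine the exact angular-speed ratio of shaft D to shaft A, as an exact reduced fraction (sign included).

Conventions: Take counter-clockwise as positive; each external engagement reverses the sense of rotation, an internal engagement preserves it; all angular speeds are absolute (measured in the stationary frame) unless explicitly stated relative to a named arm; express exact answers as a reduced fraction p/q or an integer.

class = fixed-axis compound train [3 meshes; 3 ratios multiply, 3 sense flips]
mesh 1 [68T→86T]: running ratio 34/43, sense −
mesh 2 [84T→66T]: running ratio 476/473, sense +
mesh 3 [74T→66T]: running ratio 17612/15609, sense −
ω_out/ω_in = -17612/15609

-17612/15609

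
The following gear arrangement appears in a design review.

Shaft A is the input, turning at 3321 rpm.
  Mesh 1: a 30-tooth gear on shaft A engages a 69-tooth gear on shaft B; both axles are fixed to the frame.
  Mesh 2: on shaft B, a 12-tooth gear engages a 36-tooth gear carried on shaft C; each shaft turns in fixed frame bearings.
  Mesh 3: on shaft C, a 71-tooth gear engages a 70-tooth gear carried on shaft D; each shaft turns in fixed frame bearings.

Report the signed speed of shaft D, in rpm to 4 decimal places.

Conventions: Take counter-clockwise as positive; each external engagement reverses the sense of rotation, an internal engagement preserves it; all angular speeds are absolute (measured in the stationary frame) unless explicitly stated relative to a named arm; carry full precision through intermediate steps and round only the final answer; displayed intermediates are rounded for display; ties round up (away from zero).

-488.1801 rpm

class = fixed-axis compound train [3 meshes; 3 ratios multiply, 3 sense flips]
mesh 1 [30T→69T]: ω = 3321.0000×30/69 = 1443.9130 rpm, sense flips to −
mesh 2 [12T→36T]: ω = 1443.9130×12/36 = 481.3043 rpm, sense flips to +
mesh 3 [71T→70T]: ω = 481.3043×71/70 = 488.1801 rpm, sense flips to −
signed output speed = -488.1801 rpm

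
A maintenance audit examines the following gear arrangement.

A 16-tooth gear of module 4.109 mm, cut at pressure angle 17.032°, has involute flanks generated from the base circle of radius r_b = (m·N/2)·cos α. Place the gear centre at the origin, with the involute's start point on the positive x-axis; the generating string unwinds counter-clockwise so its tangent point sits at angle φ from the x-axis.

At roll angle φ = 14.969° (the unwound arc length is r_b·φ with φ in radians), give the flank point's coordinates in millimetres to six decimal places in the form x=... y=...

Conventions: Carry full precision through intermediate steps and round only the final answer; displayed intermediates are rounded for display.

x=32.484694 y=0.185554

recognized (one wheel, involute flank): single-mesh tooth geometry, m = 4.109, N = 16
pitch radius r_p = m·N/2 = 4.109·16/2 = 32.872000
base radius r_b = r_p·cos α = 32.872000·cos 17.032° = 31.430277
roll angle φ = 14.969° = 0.26125834 rad
x = r_b·(cos φ + φ·sin φ) = 32.484694
y = r_b·(sin φ − φ·cos φ) = 0.185554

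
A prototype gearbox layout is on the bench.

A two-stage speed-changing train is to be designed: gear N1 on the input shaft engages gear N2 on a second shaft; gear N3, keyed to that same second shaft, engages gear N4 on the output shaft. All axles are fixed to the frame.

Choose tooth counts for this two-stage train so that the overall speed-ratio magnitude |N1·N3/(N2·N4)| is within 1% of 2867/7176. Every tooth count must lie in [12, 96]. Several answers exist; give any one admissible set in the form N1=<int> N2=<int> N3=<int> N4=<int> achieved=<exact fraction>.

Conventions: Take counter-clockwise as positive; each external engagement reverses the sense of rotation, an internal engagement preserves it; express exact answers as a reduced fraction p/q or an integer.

2-stage fixed-axis compound train for ratio 2867/7176
target = 2867/7176 in lowest terms: an exact hit needs N1·N3 = k·2867 and N2·N4 = k·7176 for one integer k, every count in [12, 96]; additionally prefer no 1:1 stage (N1 ≠ N2, N3 ≠ N4)
k = 1: N1·N3 = 2867 = 47·61, N2·N4 = 7176 = 78·92
achieved = 47·61/(78·92) = 2867/7176; |achieved − target| = 0 ≤ 2867/717600 ✓

N1=47 N2=78 N3=61 N4=92 achieved=2867/7176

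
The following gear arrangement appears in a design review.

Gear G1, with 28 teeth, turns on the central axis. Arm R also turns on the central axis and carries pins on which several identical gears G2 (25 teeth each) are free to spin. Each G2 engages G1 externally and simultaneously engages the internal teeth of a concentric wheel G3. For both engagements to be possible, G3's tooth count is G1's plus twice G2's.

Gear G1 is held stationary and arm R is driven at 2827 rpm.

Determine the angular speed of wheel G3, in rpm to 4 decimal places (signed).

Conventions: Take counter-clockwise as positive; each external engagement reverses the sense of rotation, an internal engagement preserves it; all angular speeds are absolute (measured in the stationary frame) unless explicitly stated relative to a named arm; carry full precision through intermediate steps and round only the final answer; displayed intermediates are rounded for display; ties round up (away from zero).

class = planetary set [G3 = 28+2·25 = 78; Willis about the carrier]
normalise by the input: solve with ω_arm = 1, then scale by 2827 rpm
ring teeth: 28 + 2·25 = 78
28(ω_sun−ω_arm) = −78(ω_ring−ω_arm),  ω_sun = 0, ω_arm = 1
ω_ring = 1 − (28/78)(0−1) = 53/39
scale: ω_ring = 53/39 × 2827 rpm = +3841.8205 rpm

+3841.8205 rpm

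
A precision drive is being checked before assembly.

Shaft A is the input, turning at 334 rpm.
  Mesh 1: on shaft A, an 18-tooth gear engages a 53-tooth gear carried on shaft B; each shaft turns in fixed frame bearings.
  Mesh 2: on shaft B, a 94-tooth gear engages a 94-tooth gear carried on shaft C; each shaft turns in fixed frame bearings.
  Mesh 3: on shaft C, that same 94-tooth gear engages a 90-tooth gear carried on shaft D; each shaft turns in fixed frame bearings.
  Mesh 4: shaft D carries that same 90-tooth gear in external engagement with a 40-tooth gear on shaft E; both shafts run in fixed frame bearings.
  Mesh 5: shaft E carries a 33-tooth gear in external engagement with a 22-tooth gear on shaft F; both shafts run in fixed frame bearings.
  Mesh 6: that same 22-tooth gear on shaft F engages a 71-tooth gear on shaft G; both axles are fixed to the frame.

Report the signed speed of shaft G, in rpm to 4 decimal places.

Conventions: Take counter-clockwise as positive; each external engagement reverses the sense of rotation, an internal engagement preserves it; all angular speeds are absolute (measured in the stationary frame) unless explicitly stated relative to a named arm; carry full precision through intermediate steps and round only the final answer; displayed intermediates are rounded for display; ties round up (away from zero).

topology: fixed-axis compound train — 6 meshes, A→G
mesh 1 [18T→53T]: ω = 334.0000×18/53 = 113.4340 rpm, sense flips to −
mesh 2 [94T→94T]: ω = 113.4340×94/94 = 113.4340 rpm, sense flips to +
mesh 3 [94T→90T]: ω = 113.4340×94/90 = 118.4755 rpm, sense flips to −
mesh 4 [90T→40T]: ω = 118.4755×90/40 = 266.5698 rpm, sense flips to +
mesh 5 [33T→22T]: ω = 266.5698×33/22 = 399.8547 rpm, sense flips to −
mesh 6 [22T→71T]: ω = 399.8547×22/71 = 123.8986 rpm, sense flips to +
signed output speed = +123.8986 rpm

+123.8986 rpm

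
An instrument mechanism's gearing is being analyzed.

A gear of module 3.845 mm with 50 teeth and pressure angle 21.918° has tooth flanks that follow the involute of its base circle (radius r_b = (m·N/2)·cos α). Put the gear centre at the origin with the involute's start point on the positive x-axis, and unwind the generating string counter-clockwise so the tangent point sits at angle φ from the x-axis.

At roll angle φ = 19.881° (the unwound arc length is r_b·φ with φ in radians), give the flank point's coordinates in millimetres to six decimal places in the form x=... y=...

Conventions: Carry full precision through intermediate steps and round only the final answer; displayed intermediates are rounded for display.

x=94.384988 y=1.226988

class = single-mesh tooth geometry [base-circle involute, m = 3.845, 50T]
pitch radius r_p = m·N/2 = 3.845·50/2 = 96.125000
base radius r_b = r_p·cos α = 96.125000·cos 21.918° = 89.176992
roll angle φ = 19.881° = 0.34698891 rad
x = r_b·(cos φ + φ·sin φ) = 94.384988
y = r_b·(sin φ − φ·cos φ) = 1.226988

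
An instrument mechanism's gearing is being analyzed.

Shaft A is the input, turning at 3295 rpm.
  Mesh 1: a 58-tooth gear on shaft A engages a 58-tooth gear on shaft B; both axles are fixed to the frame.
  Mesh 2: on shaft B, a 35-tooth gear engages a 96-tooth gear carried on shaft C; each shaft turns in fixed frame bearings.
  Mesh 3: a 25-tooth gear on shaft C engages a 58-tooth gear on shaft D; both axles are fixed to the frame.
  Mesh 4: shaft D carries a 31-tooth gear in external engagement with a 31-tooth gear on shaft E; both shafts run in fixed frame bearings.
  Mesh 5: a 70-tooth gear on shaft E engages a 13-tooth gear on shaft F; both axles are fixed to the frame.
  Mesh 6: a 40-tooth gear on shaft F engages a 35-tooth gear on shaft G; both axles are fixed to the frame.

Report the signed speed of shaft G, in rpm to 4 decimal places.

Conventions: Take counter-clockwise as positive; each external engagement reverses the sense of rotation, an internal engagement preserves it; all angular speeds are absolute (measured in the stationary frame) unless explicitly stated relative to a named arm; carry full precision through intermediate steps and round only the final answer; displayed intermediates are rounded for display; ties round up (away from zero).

recognized (7 fixed axles, 6 meshes): fixed-axis compound train
mesh 1 [58T→58T]: ω = 3295.0000×58/58 = 3295.0000 rpm, sense flips to −
mesh 2 [35T→96T]: ω = 3295.0000×35/96 = 1201.3021 rpm, sense flips to +
mesh 3 [25T→58T]: ω = 1201.3021×25/58 = 517.8026 rpm, sense flips to −
mesh 4 [31T→31T]: ω = 517.8026×31/31 = 517.8026 rpm, sense flips to +
mesh 5 [70T→13T]: ω = 517.8026×70/13 = 2788.1680 rpm, sense flips to −
mesh 6 [40T→35T]: ω = 2788.1680×40/35 = 3186.4777 rpm, sense flips to +
signed output speed = +3186.4777 rpm

+3186.4777 rpm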